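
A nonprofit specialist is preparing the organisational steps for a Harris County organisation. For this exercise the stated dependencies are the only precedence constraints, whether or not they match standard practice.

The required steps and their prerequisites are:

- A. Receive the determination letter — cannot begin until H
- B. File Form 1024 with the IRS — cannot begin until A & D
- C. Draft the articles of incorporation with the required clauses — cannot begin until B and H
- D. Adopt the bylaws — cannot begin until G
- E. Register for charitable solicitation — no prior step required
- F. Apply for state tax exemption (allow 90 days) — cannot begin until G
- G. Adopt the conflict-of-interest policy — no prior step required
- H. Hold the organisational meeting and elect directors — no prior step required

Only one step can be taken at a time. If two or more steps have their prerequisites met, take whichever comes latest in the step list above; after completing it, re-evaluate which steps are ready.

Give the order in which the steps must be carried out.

H, G, F, E, D, A, B, C

Nothing is required for H, G and E. H is listed later → H first.
G, E and A are all available; G is listed later → G.
F and D now also ready, so the ready set is {F, E, D, A}; F is listed later → F.
Now E, D and A have their prerequisites met. E is listed later, so E next.
Now D and A have their prerequisites met. D is listed later, so D next.
Next only A has its prerequisites met → A.
That leaves B as the only ready step → B.
That leaves C as the only ready step → C.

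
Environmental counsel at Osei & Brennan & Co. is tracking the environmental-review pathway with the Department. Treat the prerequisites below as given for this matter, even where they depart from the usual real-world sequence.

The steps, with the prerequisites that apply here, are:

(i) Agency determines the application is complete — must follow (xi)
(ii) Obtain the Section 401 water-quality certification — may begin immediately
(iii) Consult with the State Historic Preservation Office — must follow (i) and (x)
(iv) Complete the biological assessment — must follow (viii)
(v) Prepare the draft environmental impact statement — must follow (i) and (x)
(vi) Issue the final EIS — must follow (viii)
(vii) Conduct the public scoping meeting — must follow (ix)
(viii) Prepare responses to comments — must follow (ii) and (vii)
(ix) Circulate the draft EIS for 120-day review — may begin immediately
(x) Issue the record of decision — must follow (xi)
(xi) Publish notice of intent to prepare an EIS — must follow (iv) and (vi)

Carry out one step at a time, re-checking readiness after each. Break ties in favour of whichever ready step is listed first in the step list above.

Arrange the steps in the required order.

Nothing is required for (ii) and (ix). (ii) is listed earlier → (ii) first.
Next only (ix) has its prerequisites met → (ix).
(vii) needed (ix), now all done → (vii).
(viii) is the only step now ready → (viii).
Ready: (iv) and (vi). (iv) is listed earlier → (iv).
(vi) needed (viii), now all done → (vi).
Next only (xi) has its prerequisites met → (xi).
Ready: (i) and (x). (i) is listed earlier → (i).
Next only (x) has its prerequisites met → (x).
(iii) and (v) are both available; (iii) is listed earlier → (iii).
Next only (v) has its prerequisites met → (v).

(ii) (ix) (vii) (viii) (iv) (vi) (xi) (i) (x) (iii) (v)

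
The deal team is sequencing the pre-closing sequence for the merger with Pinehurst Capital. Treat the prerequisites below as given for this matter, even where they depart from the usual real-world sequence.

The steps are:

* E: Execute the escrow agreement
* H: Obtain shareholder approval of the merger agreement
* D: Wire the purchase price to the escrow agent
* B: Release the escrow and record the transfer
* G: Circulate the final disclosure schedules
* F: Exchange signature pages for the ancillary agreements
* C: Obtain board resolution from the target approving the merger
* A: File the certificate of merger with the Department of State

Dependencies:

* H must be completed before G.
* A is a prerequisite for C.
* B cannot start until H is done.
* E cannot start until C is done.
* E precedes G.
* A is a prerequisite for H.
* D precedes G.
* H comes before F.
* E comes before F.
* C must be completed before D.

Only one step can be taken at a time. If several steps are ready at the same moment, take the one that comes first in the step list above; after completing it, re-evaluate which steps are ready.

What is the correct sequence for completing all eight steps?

A H B C E D G F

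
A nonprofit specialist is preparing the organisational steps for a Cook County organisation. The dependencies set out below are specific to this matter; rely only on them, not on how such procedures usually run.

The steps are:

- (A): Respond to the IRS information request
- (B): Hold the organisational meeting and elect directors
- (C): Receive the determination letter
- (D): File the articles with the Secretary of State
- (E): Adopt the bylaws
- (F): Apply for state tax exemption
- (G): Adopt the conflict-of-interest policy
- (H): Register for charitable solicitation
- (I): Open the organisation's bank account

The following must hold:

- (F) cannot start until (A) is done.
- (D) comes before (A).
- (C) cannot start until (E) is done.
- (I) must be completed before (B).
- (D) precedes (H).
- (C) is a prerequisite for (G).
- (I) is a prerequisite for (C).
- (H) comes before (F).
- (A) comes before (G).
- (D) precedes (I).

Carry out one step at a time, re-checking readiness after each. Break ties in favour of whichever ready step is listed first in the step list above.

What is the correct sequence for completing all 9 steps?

(D) → (A) → (E) → (H) → (F) → (I) → (B) → (C) → (G)

Nothing is required for (D) and (E). (D) is listed earlier → (D) first.
(A), (E), (H) and (I) are all available; (A) is listed earlier → (A).
Ready: (E), (H) and (I). (E) is listed earlier → (E).
Now (H) and (I) have their prerequisites met. (H) is listed earlier, so (H) next.
(F) now also ready, so the ready set is {(F), (I)}; (F) is listed earlier → (F).
(I) is the only step now ready → (I).
(B) and (C) are both available; (B) is listed earlier → (B).
(C) needed (E) and (I), now all done → (C).
(G) is the only step now ready → (G).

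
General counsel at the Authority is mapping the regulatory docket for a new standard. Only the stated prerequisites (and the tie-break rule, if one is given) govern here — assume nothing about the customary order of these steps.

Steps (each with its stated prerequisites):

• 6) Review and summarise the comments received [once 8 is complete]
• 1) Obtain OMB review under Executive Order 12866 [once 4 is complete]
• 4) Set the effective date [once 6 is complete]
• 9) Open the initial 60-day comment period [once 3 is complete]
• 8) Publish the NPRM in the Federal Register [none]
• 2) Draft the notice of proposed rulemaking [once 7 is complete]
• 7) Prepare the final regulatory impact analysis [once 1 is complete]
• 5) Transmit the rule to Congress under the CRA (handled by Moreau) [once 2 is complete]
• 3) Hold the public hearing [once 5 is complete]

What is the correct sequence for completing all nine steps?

8, 6, 4, 1, 7, 2, 5, 3, 9

Only 8 has no prerequisites, so it is first.
6 needed 8, now all done → 6.
4 needed 6, now all done → 4.
Next only 1 has its prerequisites met → 1.
That leaves 7 as the only ready step → 7.
Next only 2 has its prerequisites met → 2.
That leaves 5 as the only ready step → 5.
3 needed 5, now all done → 3.
9 needed 3, now all done → 9.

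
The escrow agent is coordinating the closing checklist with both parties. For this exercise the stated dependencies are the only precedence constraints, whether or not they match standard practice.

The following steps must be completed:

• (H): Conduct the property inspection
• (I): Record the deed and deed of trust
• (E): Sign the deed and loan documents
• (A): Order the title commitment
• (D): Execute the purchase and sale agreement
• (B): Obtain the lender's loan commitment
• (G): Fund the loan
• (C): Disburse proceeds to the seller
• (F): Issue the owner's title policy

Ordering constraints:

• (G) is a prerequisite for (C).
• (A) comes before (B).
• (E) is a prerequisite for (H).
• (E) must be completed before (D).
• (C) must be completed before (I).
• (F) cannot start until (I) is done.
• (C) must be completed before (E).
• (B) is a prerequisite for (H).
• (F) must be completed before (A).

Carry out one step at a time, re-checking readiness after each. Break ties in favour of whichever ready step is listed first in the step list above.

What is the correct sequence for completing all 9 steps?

(G) (C) (I) (E) (D) (F) (A) (B) (H)

(G) is the only step with nothing outstanding, so it goes first.
(C) needed (G), now all done → (C).
Ready: (I) and (E). (I) is listed earlier → (I).
Now (E) and (F) have their prerequisites met. (E) is listed earlier, so (E) next.
(D) now also ready, so the ready set is {(D), (F)}; (D) is listed earlier → (D).
(F) is the only step now ready → (F).
(A) is the only step now ready → (A).
(B) needed (A), now all done → (B).
(H) needed (E) and (B), now all done → (H).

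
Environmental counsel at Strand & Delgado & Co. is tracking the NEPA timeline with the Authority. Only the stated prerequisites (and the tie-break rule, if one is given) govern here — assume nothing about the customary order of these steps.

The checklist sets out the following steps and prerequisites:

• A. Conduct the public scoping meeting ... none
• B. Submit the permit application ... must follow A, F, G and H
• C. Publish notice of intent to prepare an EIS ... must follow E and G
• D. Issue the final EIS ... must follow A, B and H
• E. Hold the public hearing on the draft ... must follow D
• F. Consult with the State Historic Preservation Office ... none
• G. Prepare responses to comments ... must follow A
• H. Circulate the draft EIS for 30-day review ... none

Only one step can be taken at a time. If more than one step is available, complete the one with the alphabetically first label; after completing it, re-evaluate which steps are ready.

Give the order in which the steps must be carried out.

A, F, G, H, B, D, E, C

A, F and H have no prerequisites; A has the earlier label, so A is first.
F, G and H are all available; F has the earlier label → F.
Ready: G and H. G has the earlier label → G.
Next only H has its prerequisites met → H.
Next only B has its prerequisites met → B.
Next only D has its prerequisites met → D.
Next only E has its prerequisites met → E.
C needed E and G, now all done → C.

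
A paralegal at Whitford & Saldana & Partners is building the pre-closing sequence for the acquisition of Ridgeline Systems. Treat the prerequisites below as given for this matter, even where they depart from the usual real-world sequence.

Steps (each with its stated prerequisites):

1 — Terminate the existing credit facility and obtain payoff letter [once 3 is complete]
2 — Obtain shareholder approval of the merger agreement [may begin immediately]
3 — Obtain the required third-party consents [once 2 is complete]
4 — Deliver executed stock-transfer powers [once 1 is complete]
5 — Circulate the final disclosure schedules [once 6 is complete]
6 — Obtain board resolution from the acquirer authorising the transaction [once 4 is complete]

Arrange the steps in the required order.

2 3 1 4 6 5

Only 2 has no prerequisites, so it is first.
3 needed 2, now all done → 3.
1 needed 3, now all done → 1.
Next only 4 has its prerequisites met → 4.
That leaves 6 as the only ready step → 6.
5 needed 6, now all done → 5.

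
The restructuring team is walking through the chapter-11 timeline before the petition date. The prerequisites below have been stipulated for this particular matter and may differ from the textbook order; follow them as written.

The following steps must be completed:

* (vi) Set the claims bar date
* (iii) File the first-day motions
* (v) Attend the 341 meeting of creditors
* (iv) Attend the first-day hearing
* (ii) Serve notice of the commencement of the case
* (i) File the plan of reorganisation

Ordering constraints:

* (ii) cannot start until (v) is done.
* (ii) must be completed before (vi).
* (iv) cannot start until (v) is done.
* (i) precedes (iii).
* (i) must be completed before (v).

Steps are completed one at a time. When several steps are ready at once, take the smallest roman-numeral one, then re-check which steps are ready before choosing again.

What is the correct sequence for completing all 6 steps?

(i), (iii), (v), (ii), (iv), (vi)

(i) is the only step with nothing outstanding, so it goes first.
Ready: (iii) and (v). (iii) has the earlier label → (iii).
(v) is the only step now ready → (v).
Ready: (ii) and (iv). (ii) has the earlier label → (ii).
(iv) and (vi) are both available; (iv) has the earlier label → (iv).
(vi) needed (ii), now all done → (vi).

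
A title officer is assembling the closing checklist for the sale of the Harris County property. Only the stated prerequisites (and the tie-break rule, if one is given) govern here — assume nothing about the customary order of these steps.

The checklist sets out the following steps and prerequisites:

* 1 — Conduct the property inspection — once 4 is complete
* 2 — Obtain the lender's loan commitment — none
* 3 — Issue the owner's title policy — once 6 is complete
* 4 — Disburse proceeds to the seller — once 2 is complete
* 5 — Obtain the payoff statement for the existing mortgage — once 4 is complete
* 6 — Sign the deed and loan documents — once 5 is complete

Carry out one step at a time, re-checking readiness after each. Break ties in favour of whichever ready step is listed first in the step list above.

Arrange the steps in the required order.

2 is the only step with nothing outstanding, so it goes first.
4 needed 2, now all done → 4.
1 and 5 are both available; 1 is listed earlier → 1.
5 needed 4, now all done → 5.
Next only 6 has its prerequisites met → 6.
3 needed 6, now all done → 3.

2, 4, 1, 5, 6, 3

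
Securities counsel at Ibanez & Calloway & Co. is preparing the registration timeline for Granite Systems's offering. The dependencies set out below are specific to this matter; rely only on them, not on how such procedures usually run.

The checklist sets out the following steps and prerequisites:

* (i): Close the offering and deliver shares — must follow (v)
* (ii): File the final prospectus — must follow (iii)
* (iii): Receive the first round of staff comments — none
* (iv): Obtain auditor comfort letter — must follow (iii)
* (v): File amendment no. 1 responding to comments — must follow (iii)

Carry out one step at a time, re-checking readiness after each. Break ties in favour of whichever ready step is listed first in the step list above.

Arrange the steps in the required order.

(iii) has no prerequisites → (iii) first.
(ii), (iv) and (v) are all available; (ii) is listed earlier → (ii).
Ready: (iv) and (v). (iv) is listed earlier → (iv).
(v) is the only step now ready → (v).
(i) needed (v), now all done → (i).

(iii) → (ii) → (iv) → (v) → (i)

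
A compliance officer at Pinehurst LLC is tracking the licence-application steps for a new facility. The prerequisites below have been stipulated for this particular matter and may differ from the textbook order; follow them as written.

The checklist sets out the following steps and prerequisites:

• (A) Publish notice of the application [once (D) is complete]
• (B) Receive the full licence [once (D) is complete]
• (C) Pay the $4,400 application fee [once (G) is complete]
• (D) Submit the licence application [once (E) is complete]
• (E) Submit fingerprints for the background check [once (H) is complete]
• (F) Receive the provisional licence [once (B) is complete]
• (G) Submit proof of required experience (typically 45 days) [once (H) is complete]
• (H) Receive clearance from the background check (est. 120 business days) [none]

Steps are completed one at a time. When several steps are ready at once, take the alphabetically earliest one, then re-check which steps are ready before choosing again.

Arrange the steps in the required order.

(H) → (E) → (D) → (A) → (B) → (F) → (G) → (C)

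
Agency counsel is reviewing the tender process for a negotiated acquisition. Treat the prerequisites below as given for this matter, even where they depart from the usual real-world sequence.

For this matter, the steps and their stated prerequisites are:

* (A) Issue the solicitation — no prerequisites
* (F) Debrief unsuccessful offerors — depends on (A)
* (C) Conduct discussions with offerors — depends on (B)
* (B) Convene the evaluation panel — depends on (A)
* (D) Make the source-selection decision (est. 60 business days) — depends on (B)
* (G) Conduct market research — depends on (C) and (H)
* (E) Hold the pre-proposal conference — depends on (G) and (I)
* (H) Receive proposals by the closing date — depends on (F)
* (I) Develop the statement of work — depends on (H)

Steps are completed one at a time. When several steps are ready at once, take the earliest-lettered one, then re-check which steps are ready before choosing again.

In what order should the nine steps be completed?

(A) is the only step with nothing outstanding, so it goes first.
Ready: (B) and (F). (B) has the earlier label → (B).
Now (C), (D) and (F) have their prerequisites met. (C) has the earlier label, so (C) next.
Ready: (D) and (F). (D) has the earlier label → (D).
(F) needed (A), now all done → (F).
That leaves (H) as the only ready step → (H).
Ready: (G) and (I). (G) has the earlier label → (G).
(I) is the only step now ready → (I).
Next only (E) has its prerequisites met → (E).

(A), (B), (C), (D), (F), (H), (G), (I), (E)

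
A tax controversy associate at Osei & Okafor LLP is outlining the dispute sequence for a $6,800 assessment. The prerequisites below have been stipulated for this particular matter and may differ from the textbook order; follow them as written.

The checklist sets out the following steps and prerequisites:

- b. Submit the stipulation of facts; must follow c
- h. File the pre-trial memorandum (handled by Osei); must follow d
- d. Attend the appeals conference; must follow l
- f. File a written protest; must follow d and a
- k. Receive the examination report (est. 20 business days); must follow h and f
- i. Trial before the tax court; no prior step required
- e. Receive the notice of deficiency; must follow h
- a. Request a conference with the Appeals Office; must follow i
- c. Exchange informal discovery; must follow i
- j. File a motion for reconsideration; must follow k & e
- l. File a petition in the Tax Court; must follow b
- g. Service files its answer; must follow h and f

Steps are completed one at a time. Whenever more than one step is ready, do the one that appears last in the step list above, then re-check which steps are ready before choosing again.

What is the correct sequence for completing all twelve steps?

i has no prerequisites → i first.
c and a are both available; c is listed later → c.
Ready: a and b. a is listed later → a.
b needed c, now all done → b.
l needed b, now all done → l.
Next only d has its prerequisites met → d.
Ready: f and h. f is listed later → f.
That leaves h as the only ready step → h.
Ready: g, e and k. g is listed later → g.
e and k are both available; e is listed later → e.
Next only k has its prerequisites met → k.
j needed e and k, now all done → j.

i, c, a, b, l, d, f, h, g, e, k, j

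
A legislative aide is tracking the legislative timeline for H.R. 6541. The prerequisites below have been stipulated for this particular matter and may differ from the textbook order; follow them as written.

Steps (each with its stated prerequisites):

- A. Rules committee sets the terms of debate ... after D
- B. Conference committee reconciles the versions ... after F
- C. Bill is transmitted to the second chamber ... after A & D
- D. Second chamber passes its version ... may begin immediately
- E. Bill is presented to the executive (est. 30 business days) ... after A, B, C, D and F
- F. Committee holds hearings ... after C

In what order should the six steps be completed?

Only D has no prerequisites, so it is first.
Next only A has its prerequisites met → A.
That leaves C as the only ready step → C.
F needed C, now all done → F.
B is the only step now ready → B.
E needed A, B, C, D and F, now all done → E.

D → A → C → F → B → E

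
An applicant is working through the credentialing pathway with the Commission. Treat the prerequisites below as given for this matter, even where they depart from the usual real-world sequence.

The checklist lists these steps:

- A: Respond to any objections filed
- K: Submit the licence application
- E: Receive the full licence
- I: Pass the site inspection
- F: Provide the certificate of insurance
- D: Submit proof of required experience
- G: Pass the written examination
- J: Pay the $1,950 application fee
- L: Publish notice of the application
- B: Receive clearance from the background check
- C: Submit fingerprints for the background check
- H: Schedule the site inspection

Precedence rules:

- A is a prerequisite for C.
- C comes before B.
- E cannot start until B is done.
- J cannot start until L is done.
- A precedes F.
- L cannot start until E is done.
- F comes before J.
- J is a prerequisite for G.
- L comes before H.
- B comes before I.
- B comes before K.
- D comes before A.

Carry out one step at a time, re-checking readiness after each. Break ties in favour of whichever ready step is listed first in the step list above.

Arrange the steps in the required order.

D → A → F → C → B → K → E → I → L → J → G → H

Only D has no prerequisites, so it is first.
That leaves A as the only ready step → A.
F and C are both available; F is listed earlier → F.
C needed A, now all done → C.
B is the only step now ready → B.
Now K, E and I have their prerequisites met. K is listed earlier, so K next.
Now E and I have their prerequisites met. E is listed earlier, so E next.
L now also ready, so the ready set is {I, L}; I is listed earlier → I.
Next only L has its prerequisites met → L.
J and H are both available; J is listed earlier → J.
G now also ready, so the ready set is {G, H}; G is listed earlier → G.
H is the only step now ready → H.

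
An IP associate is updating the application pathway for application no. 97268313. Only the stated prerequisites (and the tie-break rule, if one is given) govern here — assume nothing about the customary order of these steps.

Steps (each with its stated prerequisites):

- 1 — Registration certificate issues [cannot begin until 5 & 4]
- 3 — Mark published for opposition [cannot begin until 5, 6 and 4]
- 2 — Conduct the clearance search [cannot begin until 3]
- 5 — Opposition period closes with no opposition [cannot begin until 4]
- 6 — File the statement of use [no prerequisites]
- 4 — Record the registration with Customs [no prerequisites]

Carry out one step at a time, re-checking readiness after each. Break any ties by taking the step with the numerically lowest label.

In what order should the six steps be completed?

4 and 6 have no prerequisites; 4 has the earlier label, so 4 is first.
5 now also ready, so the ready set is {5, 6}; 5 has the earlier label → 5.
Now 1 and 6 have their prerequisites met. 1 has the earlier label, so 1 next.
6 is the only step now ready → 6.
That leaves 3 as the only ready step → 3.
2 is the only step now ready → 2.

4 → 5 → 1 → 6 → 3 → 2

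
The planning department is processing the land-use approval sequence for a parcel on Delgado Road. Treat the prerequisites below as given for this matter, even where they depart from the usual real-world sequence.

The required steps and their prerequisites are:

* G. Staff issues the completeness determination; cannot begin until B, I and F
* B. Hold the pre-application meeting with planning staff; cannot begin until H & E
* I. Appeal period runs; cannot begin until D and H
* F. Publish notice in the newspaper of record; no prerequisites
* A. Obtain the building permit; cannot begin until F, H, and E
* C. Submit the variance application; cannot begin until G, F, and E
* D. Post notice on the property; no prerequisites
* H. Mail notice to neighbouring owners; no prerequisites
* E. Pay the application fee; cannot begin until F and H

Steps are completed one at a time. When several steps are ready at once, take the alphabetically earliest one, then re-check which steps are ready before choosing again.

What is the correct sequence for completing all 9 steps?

D, F, H, E, A, B, I, G, C

D, F and H have no prerequisites; D has the earlier label, so D is first.
Now F and H have their prerequisites met. F has the earlier label, so F next.
That leaves H as the only ready step → H.
Ready: E and I. E has the earlier label → E.
A and B now also ready, so the ready set is {A, B, I}; A has the earlier label → A.
B and I are both available; B has the earlier label → B.
I is the only step now ready → I.
G needed B, F and I, now all done → G.
C needed E, F and G, now all done → C.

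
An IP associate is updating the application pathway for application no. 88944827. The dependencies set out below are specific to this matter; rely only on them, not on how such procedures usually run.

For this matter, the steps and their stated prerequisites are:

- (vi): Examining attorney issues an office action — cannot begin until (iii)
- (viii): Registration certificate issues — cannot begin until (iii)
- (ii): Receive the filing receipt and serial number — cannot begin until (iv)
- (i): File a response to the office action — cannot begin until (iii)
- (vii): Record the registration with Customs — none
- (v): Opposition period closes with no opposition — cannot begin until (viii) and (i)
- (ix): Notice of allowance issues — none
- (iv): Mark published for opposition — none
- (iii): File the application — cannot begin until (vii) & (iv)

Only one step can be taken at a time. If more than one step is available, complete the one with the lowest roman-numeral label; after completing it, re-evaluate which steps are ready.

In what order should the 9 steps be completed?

(iv), (ii), (vii), (iii), (i), (vi), (viii), (v), (ix)

(iv), (vii) and (ix) have no prerequisites; (iv) has the earlier label, so (iv) is first.
(ii) now also ready, so the ready set is {(ii), (vii), (ix)}; (ii) has the earlier label → (ii).
Ready: (vii) and (ix). (vii) has the earlier label → (vii).
(iii) now also ready, so the ready set is {(iii), (ix)}; (iii) has the earlier label → (iii).
Ready: (i), (vi), (viii) and (ix). (i) has the earlier label → (i).
(vi), (viii) and (ix) are all available; (vi) has the earlier label → (vi).
(viii) and (ix) are both available; (viii) has the earlier label → (viii).
Ready: (v) and (ix). (v) has the earlier label → (v).
(ix) is the only step now ready → (ix).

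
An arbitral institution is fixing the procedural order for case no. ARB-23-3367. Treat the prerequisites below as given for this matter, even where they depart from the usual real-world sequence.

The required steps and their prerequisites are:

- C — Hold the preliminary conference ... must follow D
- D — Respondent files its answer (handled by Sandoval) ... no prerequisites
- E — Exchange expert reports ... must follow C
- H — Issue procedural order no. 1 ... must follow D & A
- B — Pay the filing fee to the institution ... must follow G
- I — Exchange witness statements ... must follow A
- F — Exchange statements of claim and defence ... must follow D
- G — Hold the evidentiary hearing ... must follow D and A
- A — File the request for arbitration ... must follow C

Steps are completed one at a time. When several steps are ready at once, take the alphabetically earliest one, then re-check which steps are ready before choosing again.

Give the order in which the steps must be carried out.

D → C → A → E → F → G → B → H → I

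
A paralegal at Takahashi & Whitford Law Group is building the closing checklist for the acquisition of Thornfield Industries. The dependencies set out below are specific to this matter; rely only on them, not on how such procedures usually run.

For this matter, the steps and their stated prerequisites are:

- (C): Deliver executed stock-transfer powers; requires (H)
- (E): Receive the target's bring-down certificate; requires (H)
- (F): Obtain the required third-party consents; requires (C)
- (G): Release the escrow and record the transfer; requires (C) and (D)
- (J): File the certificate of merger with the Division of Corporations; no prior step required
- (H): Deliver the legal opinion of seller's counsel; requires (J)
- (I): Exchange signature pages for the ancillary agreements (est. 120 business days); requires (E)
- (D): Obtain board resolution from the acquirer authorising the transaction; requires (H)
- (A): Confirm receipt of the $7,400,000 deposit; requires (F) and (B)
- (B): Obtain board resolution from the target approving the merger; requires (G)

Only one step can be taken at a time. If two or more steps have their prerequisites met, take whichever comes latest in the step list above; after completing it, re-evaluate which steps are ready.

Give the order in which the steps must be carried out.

(J) → (H) → (D) → (E) → (I) → (C) → (G) → (B) → (F) → (A)

Only (J) has no prerequisites, so it is first.
Next only (H) has its prerequisites met → (H).
(D), (E) and (C) are all available; (D) is listed later → (D).
(E) and (C) are both available; (E) is listed later → (E).
Now (I) and (C) have their prerequisites met. (I) is listed later, so (I) next.
(C) needed (H), now all done → (C).
Ready: (G) and (F). (G) is listed later → (G).
(B) now also ready, so the ready set is {(B), (F)}; (B) is listed later → (B).
Next only (F) has its prerequisites met → (F).
(A) is the only step now ready → (A).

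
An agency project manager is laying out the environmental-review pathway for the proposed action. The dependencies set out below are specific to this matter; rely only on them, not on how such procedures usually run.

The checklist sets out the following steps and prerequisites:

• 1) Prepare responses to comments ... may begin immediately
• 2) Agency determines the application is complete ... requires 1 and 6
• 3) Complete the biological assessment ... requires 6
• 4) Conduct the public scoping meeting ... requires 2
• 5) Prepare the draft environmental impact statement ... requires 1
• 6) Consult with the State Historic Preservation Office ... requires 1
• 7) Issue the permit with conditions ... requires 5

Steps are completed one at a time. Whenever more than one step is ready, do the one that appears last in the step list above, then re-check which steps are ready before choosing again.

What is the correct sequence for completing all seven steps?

1 6 5 7 3 2 4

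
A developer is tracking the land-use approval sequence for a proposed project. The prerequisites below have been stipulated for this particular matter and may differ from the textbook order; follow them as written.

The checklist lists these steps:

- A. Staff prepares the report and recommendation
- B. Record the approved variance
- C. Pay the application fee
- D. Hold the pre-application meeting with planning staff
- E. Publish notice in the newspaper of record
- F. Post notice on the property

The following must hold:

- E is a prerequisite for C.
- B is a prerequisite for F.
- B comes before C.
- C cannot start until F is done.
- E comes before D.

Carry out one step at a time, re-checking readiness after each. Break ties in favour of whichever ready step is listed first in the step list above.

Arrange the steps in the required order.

Nothing is required for A, B and E. A is listed earlier → A first.
B and E are both available; B is listed earlier → B.
Ready: E and F. E is listed earlier → E.
Ready: D and F. D is listed earlier → D.
F needed B, now all done → F.
That leaves C as the only ready step → C.

A → B → E → D → F → C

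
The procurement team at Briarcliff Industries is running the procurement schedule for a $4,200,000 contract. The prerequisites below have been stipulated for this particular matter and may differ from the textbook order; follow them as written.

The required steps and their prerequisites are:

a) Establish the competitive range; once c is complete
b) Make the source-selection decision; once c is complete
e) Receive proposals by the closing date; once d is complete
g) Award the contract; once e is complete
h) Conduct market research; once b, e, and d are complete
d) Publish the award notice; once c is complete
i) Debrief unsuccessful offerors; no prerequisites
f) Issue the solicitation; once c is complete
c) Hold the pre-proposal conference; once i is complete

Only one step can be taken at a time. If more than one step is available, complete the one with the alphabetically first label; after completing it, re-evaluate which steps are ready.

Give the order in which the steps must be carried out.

i, c, a, b, d, e, f, g, h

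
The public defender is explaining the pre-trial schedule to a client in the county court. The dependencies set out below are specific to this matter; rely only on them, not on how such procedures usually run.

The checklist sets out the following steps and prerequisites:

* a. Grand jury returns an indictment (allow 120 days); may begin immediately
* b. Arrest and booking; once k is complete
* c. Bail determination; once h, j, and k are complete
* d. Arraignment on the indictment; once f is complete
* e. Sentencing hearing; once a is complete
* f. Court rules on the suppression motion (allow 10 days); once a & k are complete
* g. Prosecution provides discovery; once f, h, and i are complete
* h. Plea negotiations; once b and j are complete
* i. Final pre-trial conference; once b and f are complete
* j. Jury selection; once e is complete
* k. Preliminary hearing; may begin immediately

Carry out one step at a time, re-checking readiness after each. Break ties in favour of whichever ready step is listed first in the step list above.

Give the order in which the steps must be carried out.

a e j k b f d h c i g

Nothing is required for a and k. a is listed earlier → a first.
e now also ready, so the ready set is {e, k}; e is listed earlier → e.
Now j and k have their prerequisites met. j is listed earlier, so j next.
Next only k has its prerequisites met → k.
Ready: b and f. b is listed earlier → b.
Now f and h have their prerequisites met. f is listed earlier, so f next.
d and i now also ready, so the ready set is {d, h, i}; d is listed earlier → d.
h and i are both available; h is listed earlier → h.
c and i are both available; c is listed earlier → c.
i needed b and f, now all done → i.
Next only g has its prerequisites met → g.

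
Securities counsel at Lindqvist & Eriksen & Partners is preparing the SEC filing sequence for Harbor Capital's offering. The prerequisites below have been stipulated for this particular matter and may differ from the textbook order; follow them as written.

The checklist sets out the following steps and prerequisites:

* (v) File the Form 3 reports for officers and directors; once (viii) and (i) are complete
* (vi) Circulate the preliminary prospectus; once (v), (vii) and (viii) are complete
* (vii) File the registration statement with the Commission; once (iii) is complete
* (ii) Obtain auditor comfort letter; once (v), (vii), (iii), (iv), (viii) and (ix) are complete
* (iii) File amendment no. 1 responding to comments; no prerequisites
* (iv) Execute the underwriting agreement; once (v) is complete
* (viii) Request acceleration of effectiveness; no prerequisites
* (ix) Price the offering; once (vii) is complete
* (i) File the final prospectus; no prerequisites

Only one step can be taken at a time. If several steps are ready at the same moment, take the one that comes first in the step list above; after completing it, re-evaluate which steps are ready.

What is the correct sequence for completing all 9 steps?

(iii), (vii), (viii), (ix), (i), (v), (vi), (iv), (ii)

(iii), (viii) and (i) have no prerequisites; (iii) is listed earlier, so (iii) is first.
(vii) now also ready, so the ready set is {(vii), (viii), (i)}; (vii) is listed earlier → (vii).
Ready: (viii), (ix) and (i). (viii) is listed earlier → (viii).
Now (ix) and (i) have their prerequisites met. (ix) is listed earlier, so (ix) next.
Next only (i) has its prerequisites met → (i).
Next only (v) has its prerequisites met → (v).
Now (vi) and (iv) have their prerequisites met. (vi) is listed earlier, so (vi) next.
Next only (iv) has its prerequisites met → (iv).
That leaves (ii) as the only ready step → (ii).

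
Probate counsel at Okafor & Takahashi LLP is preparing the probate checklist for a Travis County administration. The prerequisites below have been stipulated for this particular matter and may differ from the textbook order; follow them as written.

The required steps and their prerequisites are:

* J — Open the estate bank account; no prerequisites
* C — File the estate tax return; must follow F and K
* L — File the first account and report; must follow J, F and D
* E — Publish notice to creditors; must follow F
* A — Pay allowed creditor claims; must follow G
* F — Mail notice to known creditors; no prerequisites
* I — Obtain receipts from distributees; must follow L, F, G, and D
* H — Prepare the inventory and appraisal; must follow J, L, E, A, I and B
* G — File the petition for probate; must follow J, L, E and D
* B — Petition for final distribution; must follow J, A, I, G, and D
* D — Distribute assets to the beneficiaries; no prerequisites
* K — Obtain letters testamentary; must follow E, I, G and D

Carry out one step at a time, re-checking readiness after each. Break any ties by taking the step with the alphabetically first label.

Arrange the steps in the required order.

Nothing is required for D, F and J. D has the earlier label → D first.
Ready: F and J. F has the earlier label → F.
E and J are both available; E has the earlier label → E.
Next only J has its prerequisites met → J.
That leaves L as the only ready step → L.
That leaves G as the only ready step → G.
Now A and I have their prerequisites met. A has the earlier label, so A next.
That leaves I as the only ready step → I.
B and K are both available; B has the earlier label → B.
Ready: H and K. H has the earlier label → H.
K is the only step now ready → K.
Next only C has its prerequisites met → C.

D F E J L G A I B H K C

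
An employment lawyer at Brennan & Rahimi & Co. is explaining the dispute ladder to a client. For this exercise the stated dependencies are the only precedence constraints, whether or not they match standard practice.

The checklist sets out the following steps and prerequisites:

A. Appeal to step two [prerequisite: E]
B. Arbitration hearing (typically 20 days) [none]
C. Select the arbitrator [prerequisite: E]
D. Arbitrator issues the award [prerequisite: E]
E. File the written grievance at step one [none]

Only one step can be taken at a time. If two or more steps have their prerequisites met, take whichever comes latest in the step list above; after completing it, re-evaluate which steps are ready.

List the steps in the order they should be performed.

E and B have no prerequisites; E is listed later, so E is first.
Now D, C, B and A have their prerequisites met. D is listed later, so D next.
C, B and A are all available; C is listed later → C.
Ready: B and A. B is listed later → B.
A needed E, now all done → A.

E → D → C → B → A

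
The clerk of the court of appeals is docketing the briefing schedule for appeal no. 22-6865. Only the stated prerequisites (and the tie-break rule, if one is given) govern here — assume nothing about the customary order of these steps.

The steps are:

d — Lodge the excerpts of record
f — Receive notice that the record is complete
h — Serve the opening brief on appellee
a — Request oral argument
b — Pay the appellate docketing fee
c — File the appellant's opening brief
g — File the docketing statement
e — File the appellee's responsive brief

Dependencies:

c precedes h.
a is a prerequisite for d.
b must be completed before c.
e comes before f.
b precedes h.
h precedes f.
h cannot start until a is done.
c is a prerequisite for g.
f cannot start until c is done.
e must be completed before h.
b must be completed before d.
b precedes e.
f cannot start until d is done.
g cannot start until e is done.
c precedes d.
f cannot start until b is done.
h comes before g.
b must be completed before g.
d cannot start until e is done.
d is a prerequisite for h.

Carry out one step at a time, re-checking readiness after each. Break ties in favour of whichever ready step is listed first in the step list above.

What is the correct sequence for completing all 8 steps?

a and b have no prerequisites; a is listed earlier, so a is first.
b is the only step now ready → b.
c and e are both available; c is listed earlier → c.
e is the only step now ready → e.
Next only d has its prerequisites met → d.
Next only h has its prerequisites met → h.
f and g are both available; f is listed earlier → f.
g needed h, b, c and e, now all done → g.

a b c e d h f g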